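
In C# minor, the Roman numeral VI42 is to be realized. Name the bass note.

VI in C# minor has root A; the chord is A-C#-E-G#.
The figure 42 means third inversion — the seventh is in the bass.

G#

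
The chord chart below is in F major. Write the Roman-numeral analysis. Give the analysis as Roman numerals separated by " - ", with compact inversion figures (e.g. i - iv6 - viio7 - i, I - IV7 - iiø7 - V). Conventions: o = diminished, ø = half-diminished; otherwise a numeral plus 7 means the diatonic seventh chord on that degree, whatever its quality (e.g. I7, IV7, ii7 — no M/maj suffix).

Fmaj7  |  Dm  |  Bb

Fmaj7 has root F, degree 1 in F major, so I7.
Dm: minor triad on D = scale degree 6 → vi.
Bb: root Bb is the subdominant; major triad there is IV.

I7 - vi - IV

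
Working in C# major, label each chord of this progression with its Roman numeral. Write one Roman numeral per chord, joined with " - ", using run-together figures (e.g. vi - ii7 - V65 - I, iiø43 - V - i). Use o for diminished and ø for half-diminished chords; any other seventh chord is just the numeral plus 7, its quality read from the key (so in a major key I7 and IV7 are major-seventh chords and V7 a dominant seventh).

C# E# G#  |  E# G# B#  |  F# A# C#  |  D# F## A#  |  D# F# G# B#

C#-E#-G#: root C# is the tonic; major triad there is I.
E#-G#-B#: root E# is the mediant; minor triad there is iii.
F#-A#-C#: major triad on F# = scale degree 4 → IV.
D#-F##-A#: chromatic; D# is V of V, so V/V.
D#-F#-G#-B#: dominant seventh chord on G# = scale degree 5 → V43.

I - iii - IV - V/V - V43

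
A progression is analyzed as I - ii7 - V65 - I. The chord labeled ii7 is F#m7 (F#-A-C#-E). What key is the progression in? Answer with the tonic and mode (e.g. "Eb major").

E major

The chord F#m7 is a minor seventh chord rooted on F#; its label is ii7.
Counting down one scale step from F# places the tonic on E; a minor seventh chord on degree 2 is diatonic only in major.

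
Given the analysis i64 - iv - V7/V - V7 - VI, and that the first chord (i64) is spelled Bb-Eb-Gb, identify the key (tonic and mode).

The chord Ebm/Bb is a minor triad rooted on Eb; its label is i64.
If Eb is scale degree 1 and the mode makes that degree carry a minor triad, the tonic is Eb and the mode is minor.

Eb minor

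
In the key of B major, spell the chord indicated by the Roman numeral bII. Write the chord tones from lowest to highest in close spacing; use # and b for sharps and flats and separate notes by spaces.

Scale degree 2 in B major is C#; lowering it a half step gives C. bII is the Neapolitan chord — a major triad on the lowered second degree.
So the chord is C-E-G, a major triad.

C E G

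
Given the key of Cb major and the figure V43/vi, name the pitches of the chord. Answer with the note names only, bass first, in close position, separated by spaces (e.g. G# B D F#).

The slash means an applied dominant: we want the dominant of vi. In Cb major, vi is Ab minor, and its dominant is built on Eb.
Building a dominant seventh chord on Eb gives Eb-G-Bb-Db.
With the 43 figure the chord is in second inversion; from the bass Bb upward in close position it reads Bb-Db-Eb-G.

Bb Db Eb G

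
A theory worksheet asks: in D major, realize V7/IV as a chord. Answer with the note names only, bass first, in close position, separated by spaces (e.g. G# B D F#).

The slash means an applied dominant: we want the dominant of IV. In D major, IV is G major, and its dominant is built on D.
Building a dominant seventh chord on D gives D-F#-A-C.

D F# A C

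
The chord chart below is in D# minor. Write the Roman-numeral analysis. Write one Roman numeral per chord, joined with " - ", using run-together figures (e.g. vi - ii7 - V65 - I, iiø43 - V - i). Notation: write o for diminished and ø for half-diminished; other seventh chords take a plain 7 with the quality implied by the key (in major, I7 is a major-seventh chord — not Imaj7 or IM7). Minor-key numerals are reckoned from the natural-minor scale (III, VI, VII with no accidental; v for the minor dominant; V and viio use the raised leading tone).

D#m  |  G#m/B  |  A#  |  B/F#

i - iv6 - V - VI64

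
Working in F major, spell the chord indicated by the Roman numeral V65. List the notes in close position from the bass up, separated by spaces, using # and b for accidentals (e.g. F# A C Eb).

In F major, scale degree 5 is C, and the diatonic chord built there is a dominant seventh chord.
Stacking thirds from C gives C-E-G-Bb.
The figured bass 65 indicates first inversion, placing the third (E) in the bass: E-G-Bb-C.

E G Bb C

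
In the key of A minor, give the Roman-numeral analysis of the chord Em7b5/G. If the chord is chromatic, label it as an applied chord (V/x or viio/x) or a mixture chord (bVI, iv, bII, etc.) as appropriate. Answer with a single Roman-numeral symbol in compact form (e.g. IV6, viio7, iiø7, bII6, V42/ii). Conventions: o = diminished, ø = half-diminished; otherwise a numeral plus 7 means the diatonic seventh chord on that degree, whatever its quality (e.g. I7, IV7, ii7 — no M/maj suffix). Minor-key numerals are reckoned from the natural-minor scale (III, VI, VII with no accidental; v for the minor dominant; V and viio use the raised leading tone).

viiø65/VI

Stacked in thirds the chord is E-G-Bb-D: a half-diminished seventh chord on E.
E sits a half step below F (VI in A minor); a diminished chord there is the applied leading-tone chord of VI.
With G in the bass the chord is in first inversion, so the figured bass is 65.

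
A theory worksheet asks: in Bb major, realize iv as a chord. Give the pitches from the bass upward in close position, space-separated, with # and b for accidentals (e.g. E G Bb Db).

Eb Gb Bb

iv is the minor subdominant, borrowed from the parallel minor. In Bb major that root is Eb.
So the chord is Eb-Gb-Bb.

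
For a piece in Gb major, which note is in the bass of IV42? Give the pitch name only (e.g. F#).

IV in Gb major has root Cb; the chord is Cb-Eb-Gb-Bb.
The figure 42 means third inversion — the seventh is in the bass.

Bb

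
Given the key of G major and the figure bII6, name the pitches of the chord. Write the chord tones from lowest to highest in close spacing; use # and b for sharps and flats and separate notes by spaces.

C Eb Ab

bII6 is the Neapolitan sixth — a major triad on the lowered second degree, here in its customary first inversion. In G major that root is Ab.
So the chord is Ab-C-Eb, a major triad.
With the 6 figure the chord is in first inversion; from the bass C upward in close position it reads C-Eb-Ab.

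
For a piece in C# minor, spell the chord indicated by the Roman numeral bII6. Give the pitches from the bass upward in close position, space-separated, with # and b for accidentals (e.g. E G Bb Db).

F# A D

Scale degree 2 in C# minor is D#; lowering it a half step gives D. bII6 is the Neapolitan sixth — a major triad on the lowered second degree, here in its customary first inversion.
So the chord is D-F#-A.
The figured bass 6 indicates first inversion, placing the third (F#) in the bass: F#-A-D.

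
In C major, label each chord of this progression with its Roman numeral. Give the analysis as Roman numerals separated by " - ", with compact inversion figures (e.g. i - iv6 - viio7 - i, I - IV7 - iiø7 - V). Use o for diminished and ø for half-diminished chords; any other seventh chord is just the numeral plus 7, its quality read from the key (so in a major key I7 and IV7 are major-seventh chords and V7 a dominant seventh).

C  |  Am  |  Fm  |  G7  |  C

C: major triad on C = scale degree 1 → I.
Am: minor triad on A = scale degree 6 → vi.
Fm: minor triad on F — chromatic; iv (borrowed from the parallel minor).
G7: dominant seventh chord on G = scale degree 5 → V7.
C: major triad on C = scale degree 1 → I.

I - vi - iv - V7 - I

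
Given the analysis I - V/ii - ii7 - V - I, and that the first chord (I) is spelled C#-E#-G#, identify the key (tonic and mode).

C# major

The chord C# is a major triad rooted on C#; its label is I.
If C# is scale degree 1 and the mode makes that degree carry a major triad, the tonic is C# and the mode is major.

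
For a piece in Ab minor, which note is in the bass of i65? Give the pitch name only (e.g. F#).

Cb

i in Ab minor has root Ab; the chord is Ab-Cb-Eb-Gb.
The figure 65 means first inversion — the third is in the bass.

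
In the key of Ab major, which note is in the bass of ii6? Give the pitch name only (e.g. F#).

Db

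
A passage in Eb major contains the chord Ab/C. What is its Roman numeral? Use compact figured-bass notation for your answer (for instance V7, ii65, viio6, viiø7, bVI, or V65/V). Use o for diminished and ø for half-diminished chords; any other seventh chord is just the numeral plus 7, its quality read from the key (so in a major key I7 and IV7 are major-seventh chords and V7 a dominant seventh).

Stacked in thirds the chord is Ab-C-Eb: a major triad on Ab.
Ab is scale degree 4 in Eb major, and a major triad on that degree is written IV.
With C in the bass the chord is in first inversion, so the figured bass is 6.

IV6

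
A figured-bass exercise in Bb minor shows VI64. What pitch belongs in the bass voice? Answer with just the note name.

Db

VI in Bb minor has root Gb; the chord is Gb-Bb-Db.
The figure 64 means second inversion — the fifth is in the bass.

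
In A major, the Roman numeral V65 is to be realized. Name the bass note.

G#

V in A major has root E; the chord is E-G#-B-D.
The figure 65 means first inversion — the third is in the bass.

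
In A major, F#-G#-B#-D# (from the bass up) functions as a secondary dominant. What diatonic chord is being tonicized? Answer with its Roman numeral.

iii

The chord is a dominant seventh chord on G#.
A dominant resolves down a perfect fifth: G# → C#. In A major, C# is scale degree 3, i.e. iii.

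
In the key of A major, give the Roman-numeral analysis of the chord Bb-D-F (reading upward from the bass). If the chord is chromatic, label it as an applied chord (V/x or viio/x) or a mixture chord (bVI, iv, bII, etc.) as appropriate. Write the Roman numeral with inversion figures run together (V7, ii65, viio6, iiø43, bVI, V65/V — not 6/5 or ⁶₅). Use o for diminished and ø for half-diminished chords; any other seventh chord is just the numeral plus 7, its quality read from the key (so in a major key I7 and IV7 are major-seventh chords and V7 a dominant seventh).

bII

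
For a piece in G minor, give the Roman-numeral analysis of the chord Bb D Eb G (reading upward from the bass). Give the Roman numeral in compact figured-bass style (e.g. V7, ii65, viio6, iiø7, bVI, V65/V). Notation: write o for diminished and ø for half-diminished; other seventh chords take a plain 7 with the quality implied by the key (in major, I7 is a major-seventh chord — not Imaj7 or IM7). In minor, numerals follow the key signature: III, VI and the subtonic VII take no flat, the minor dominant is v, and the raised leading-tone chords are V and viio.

VI43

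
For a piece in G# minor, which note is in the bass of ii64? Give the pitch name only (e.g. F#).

E#

ii in G# minor has root A#; the chord is A#-C#-E#.
The figure 64 means second inversion — the fifth is in the bass.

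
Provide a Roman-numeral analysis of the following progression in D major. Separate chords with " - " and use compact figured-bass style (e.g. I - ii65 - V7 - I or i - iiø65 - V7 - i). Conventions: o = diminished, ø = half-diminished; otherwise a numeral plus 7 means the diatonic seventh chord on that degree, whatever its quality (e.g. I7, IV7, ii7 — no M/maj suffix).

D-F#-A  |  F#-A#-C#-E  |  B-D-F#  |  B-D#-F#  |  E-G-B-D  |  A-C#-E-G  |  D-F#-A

I - V7/vi - vi - V/ii - ii7 - V7 - I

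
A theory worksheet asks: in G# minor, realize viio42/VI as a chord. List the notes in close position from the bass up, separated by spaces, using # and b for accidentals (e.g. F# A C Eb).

C D# F# A

The slash marks an applied leading-tone chord: viio of VI. In G# minor, VI is E, so the leading tone to it is D#, a half step below.
Building a fully diminished seventh chord on D# gives D#-F#-A-C.
With the 42 figure the chord is in third inversion; from the bass C upward in close position it reads C-D#-F#-A.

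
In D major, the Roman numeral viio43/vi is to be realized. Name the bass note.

E

The applied chord viio43/vi is rooted on A#: A#-C#-E-G.
The figure 43 means second inversion — the fifth is in the bass.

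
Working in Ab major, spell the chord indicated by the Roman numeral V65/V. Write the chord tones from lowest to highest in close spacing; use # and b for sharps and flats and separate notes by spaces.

The slash means an applied dominant: we want the dominant of V. In Ab major, V is Eb major, and its dominant is built on Bb.
Building a dominant seventh chord on Bb gives Bb-D-F-Ab.
The figured bass 65 indicates first inversion, placing the third (D) in the bass: D-F-Ab-Bb.

D F Ab Bb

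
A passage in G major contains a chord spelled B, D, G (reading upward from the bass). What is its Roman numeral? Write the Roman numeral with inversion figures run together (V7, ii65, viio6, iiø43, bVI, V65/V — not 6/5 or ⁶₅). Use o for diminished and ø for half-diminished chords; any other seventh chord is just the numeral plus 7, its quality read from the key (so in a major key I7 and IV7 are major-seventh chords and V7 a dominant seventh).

Stacked in thirds the chord is G-B-D: a major triad on G.
In G major, G is the tonic; the diatonic major triad there is I.
With B in the bass the chord is in first inversion, so the figured bass is 6.

I6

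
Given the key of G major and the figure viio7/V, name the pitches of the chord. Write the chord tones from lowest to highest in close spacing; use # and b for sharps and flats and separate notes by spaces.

The slash marks an applied leading-tone chord: viio of V. In G major, V is D, so the leading tone to it is C#, a half step below.
Building a fully diminished seventh chord on C# gives C#-E-G-Bb.

C# E G Bb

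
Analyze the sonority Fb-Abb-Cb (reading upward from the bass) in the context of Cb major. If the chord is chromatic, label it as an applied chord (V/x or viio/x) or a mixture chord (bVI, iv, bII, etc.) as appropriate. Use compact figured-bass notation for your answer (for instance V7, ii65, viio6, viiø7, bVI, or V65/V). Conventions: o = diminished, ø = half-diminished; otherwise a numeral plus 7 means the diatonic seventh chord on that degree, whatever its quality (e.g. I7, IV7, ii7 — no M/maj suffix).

iv

Stacked in thirds the chord is Fb-Abb-Cb: a minor triad on Fb.
Fb is the fourth degree of Cb major. This is the minor subdominant, borrowed from the parallel minor.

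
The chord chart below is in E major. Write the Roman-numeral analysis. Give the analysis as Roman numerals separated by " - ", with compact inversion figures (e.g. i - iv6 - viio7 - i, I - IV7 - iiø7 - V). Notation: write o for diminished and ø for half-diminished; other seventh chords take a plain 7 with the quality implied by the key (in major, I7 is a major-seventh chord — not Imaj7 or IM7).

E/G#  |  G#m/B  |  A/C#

I6 - iii6 - IV6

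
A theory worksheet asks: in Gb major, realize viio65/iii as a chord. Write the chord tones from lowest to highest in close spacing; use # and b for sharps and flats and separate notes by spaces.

viio65/iii is a secondary leading-tone chord. The target iii is Bb in Gb major; the applied chord is rooted a semitone below, on A.
Building a fully diminished seventh chord on A gives A-C-Eb-Gb.
With the 65 figure the chord is in first inversion; from the bass C upward in close position it reads C-Eb-Gb-A.

C Eb Gb A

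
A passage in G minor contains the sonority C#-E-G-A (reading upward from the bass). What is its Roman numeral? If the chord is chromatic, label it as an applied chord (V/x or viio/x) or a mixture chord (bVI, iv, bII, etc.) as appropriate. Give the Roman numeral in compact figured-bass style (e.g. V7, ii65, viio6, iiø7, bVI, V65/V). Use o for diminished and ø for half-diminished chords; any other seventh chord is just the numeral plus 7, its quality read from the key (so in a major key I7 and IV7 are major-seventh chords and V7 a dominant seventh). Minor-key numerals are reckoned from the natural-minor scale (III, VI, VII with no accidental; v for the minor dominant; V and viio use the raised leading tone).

The pitches A-C#-E-G form a dominant seventh chord rooted on A.
A is not a diatonic chord root with this quality in G minor, but it lies a perfect fifth above D (V), so the chord functions as an applied dominant of V.
With C# in the bass the chord is in first inversion, so the figured bass is 65.

V65/V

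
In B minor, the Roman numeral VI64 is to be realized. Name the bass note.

D

VI in B minor has root G; the chord is G-B-D.
The figure 64 means second inversion — the fifth is in the bass.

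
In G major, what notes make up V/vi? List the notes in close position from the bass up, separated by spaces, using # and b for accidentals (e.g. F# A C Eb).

V/vi is a secondary dominant — the dominant triad of vi. vi in G major is E, so the applied chord's root is B, a perfect fifth above.
Building a major triad on B gives B-D#-F#.

B D# F#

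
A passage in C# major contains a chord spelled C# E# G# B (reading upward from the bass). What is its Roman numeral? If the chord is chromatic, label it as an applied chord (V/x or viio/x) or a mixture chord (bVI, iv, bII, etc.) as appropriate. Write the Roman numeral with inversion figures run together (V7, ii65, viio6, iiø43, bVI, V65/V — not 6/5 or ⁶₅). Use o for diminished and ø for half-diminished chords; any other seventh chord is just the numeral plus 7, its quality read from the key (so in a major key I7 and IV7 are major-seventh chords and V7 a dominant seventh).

Stacked in thirds the chord is C#-E#-G#-B: a dominant seventh chord on C#.
C# is not a diatonic chord root with this quality in C# major, but it lies a perfect fifth above F# (IV), so the chord functions as an applied dominant of IV.

V7/IV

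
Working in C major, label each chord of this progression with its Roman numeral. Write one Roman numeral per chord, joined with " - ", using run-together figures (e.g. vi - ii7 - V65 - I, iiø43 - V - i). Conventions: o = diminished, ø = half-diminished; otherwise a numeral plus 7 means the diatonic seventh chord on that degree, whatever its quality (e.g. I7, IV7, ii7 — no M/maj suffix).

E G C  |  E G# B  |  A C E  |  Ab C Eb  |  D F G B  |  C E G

E-G-C has root C, degree 1 in C major, so I6.
E-G#-B: chromatic; E is V of vi, so V/vi.
A-C-E has root A, degree 6 in C major, so vi.
Ab-C-Eb: Ab with this quality isn't in the key; it's bVI, borrowed from the parallel minor.
D-F-G-B: dominant seventh chord on G = scale degree 5 → V43.
C-E-G: major triad on C = scale degree 1 → I.

I6 - V/vi - vi - bVI - V43 - I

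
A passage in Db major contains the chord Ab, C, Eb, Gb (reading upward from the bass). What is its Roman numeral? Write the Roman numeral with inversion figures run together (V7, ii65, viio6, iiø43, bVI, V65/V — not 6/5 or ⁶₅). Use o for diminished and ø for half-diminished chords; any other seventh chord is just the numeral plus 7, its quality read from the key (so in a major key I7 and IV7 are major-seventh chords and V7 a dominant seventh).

Stacked in thirds the chord is Ab-C-Eb-Gb: a dominant seventh chord on Ab.
In Db major, Ab is the dominant; the diatonic dominant seventh chord there is V7.

V7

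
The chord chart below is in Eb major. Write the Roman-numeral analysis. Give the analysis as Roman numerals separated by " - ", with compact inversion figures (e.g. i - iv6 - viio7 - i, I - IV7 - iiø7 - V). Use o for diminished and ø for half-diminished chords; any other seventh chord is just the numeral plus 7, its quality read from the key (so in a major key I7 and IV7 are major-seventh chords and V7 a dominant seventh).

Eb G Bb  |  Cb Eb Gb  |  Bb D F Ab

I - bVI - V7

Eb-G-Bb: root Eb is the tonic; major triad there is I.
Cb-Eb-Gb is non-diatonic — bVI, a mixture chord from Eb minor.
Bb-D-F-Ab: dominant seventh chord on Bb = scale degree 5 → V7.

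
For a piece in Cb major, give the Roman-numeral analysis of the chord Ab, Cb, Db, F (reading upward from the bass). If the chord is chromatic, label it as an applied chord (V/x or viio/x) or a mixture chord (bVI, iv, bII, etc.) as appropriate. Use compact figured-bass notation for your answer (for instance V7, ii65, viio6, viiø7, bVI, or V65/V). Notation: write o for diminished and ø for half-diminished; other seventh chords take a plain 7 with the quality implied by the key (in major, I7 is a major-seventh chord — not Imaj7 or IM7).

V43/V

Stacked in thirds the chord is Db-F-Ab-Cb: a dominant seventh chord on Db.
Db is not a diatonic chord root with this quality in Cb major, but it lies a perfect fifth above Gb (V), so the chord functions as an applied dominant of V.
With Ab in the bass the chord is in second inversion, so the figured bass is 43.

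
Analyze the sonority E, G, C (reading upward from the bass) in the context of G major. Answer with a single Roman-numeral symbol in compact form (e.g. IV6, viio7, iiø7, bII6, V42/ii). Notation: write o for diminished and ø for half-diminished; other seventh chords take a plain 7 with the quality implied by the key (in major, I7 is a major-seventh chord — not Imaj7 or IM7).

IV6

Stacked in thirds the chord is C-E-G: a major triad on C.
In G major, C is the subdominant; the diatonic major triad there is IV.
With E in the bass the chord is in first inversion, so the figured bass is 6.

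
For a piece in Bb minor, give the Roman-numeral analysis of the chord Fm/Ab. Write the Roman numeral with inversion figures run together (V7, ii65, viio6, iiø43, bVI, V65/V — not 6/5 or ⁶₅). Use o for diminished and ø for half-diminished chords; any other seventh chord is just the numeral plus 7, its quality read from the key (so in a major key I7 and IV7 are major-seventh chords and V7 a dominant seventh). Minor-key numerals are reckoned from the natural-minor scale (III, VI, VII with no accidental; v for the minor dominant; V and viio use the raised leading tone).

Stacked in thirds the chord is F-Ab-C: a minor triad on F.
F is scale degree 5 in Bb minor, and a minor triad on that degree is written v.
With Ab in the bass the chord is in first inversion, so the figured bass is 6.

v6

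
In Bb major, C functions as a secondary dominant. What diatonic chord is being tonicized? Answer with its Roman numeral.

V

The chord is a major triad on C.
A dominant resolves down a perfect fifth: C → F. In Bb major, F is scale degree 5, i.e. V.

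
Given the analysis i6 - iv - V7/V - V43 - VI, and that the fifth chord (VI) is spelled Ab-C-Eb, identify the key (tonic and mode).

C minor

VI is given as Ab-C-Eb — a major triad with root Ab.
VI on Ab implies Ab is the submediant; that puts the tonic at C, and the uppercase numeral fits minor mode.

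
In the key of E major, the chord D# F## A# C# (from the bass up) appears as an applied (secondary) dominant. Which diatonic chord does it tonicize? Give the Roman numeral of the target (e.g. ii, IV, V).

The chord is a dominant seventh chord on D#.
A dominant resolves down a perfect fifth: D# → G#. In E major, G# is scale degree 3, i.e. iii.

iii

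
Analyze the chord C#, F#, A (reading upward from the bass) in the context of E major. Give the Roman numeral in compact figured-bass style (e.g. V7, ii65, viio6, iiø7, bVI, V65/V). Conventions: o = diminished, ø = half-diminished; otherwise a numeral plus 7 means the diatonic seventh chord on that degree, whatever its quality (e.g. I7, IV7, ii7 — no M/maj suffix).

ii64

Stacked in thirds the chord is F#-A-C#: a minor triad on F#.
In E major, F# is the supertonic; the diatonic minor triad there is ii.
With C# in the bass the chord is in second inversion, so the figured bass is 64.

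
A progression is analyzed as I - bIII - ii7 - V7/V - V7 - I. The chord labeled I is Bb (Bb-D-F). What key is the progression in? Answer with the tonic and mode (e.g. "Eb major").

The anchor chord is a major triad on Bb, labeled I.
If Bb is scale degree 1 and the mode makes that degree carry a major triad, the tonic is Bb and the mode is major.

Bb major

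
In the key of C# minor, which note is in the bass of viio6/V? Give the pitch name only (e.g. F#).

A#

The applied chord viio6/V is rooted on F##: F##-A#-C#.
The figure 6 means first inversion — the third is in the bass.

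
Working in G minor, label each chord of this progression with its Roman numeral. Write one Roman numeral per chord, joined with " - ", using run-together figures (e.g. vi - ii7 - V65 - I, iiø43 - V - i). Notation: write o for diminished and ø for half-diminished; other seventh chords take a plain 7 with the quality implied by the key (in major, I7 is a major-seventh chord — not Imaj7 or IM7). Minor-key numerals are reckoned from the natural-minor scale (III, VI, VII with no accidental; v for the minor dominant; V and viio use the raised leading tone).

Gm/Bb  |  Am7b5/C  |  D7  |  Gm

i6 - iiø65 - V7 - i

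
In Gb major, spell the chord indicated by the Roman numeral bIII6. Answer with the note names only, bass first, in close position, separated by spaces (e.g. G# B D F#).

Db Fb Bbb

Scale degree 3 in Gb major is Bb; lowering it a half step gives Bbb. bIII6 is a major triad on the lowered third degree, borrowed from the parallel minor.
So the chord is Bbb-Db-Fb.
With the 6 figure the chord is in first inversion; from the bass Db upward in close position it reads Db-Fb-Bbb.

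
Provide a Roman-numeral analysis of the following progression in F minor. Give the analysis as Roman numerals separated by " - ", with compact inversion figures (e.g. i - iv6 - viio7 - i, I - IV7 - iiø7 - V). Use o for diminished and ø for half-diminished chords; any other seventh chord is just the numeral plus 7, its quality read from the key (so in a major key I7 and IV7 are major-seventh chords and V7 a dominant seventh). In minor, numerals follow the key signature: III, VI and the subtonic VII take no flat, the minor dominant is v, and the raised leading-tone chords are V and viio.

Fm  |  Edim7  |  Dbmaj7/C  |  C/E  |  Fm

i - viio7 - VI42 - V6 - i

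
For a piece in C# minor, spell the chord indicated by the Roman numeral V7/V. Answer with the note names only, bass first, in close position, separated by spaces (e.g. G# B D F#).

D# F## A# C#

The slash means an applied dominant: we want the dominant of V. In C# minor, V is G# major, and its dominant is built on D#.
Building a dominant seventh chord on D# gives D#-F##-A#-C#.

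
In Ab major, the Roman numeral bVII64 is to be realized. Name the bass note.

Db

bVII in Ab major has root Gb; the chord is Gb-Bb-Db.
The figure 64 means second inversion — the fifth is in the bass.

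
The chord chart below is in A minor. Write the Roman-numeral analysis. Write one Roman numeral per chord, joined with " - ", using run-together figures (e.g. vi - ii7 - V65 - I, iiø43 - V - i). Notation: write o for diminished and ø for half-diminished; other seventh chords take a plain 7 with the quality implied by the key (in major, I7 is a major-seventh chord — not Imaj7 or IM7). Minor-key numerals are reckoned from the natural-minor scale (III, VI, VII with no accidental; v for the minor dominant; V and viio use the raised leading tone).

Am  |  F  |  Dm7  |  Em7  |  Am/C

Am has root A, degree 1 in A minor, so i.
F: major triad on F = scale degree 6 → VI.
Dm7: root D is the subdominant; minor seventh chord there is iv7.
Em7: root E is the dominant; minor seventh chord there is v7.
Am/C has root A, degree 1 in A minor, so i6.

i - VI - iv7 - v7 - i6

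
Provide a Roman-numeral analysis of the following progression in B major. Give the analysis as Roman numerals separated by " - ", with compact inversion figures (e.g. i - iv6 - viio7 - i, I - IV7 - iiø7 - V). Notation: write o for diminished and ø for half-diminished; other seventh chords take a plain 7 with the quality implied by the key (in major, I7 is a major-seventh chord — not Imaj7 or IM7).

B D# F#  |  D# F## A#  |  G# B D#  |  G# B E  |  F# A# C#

B-D#-F# has root B, degree 1 in B major, so I.
D#-F##-A# is the secondary dominant of vi (major triad on D#): V/vi.
G#-B-D#: root G# is the submediant; minor triad there is vi.
G#-B-E has root E, degree 4 in B major, so IV6.
F#-A#-C#: major triad on F# = scale degree 5 → V.

I - V/vi - vi - IV6 - V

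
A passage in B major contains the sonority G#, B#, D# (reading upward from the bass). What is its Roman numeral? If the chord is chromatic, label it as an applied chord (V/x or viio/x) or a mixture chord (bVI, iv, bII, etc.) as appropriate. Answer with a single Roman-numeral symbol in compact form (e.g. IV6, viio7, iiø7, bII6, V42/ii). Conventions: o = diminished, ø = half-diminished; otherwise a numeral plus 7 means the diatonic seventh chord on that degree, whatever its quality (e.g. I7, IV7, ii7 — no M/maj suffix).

The pitches G#-B#-D# form a major triad rooted on G#.
G# is not a diatonic chord root with this quality in B major, but it lies a perfect fifth above C# (ii), so the chord functions as an applied dominant of ii.

V/ii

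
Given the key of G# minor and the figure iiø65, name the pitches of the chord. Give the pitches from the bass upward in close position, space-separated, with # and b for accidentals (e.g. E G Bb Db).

In G# minor, scale degree 2 is A#, and the diatonic chord built there is a half-diminished seventh chord.
That chord is spelled A#-C#-E-G#.
With the 65 figure the chord is in first inversion; from the bass C# upward in close position it reads C#-E-G#-A#.

C# E G# A#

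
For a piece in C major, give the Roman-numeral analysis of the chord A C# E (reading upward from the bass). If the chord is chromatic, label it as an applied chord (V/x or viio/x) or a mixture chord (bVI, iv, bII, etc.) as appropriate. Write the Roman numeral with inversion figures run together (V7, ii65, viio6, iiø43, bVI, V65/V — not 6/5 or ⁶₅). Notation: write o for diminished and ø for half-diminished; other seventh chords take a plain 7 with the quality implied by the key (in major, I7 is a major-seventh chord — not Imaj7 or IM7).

Stacked in thirds the chord is A-C#-E: a major triad on A.
A is not a diatonic chord root with this quality in C major, but it lies a perfect fifth above D (ii), so the chord functions as an applied dominant of ii.

V/ii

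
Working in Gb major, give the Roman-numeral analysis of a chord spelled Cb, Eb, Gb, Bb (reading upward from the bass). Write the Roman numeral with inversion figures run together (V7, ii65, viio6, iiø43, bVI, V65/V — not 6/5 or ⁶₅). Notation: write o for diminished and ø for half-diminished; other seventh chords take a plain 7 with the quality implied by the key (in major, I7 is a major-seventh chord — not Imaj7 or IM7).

IV7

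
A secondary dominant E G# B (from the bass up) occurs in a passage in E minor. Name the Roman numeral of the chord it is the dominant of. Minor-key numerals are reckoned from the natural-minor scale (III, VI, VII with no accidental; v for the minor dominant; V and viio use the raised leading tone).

iv

The chord is a major triad on E.
A dominant resolves down a perfect fifth: E → A. In E minor, A is scale degree 4, i.e. iv.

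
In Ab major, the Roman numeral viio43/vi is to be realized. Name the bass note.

Bb

The applied chord viio43/vi is rooted on E: E-G-Bb-Db.
The figure 43 means second inversion — the fifth is in the bass.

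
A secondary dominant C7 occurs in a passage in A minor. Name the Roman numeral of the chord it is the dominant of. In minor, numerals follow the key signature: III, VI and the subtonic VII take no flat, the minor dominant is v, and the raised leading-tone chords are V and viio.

The chord is a dominant seventh chord on C.
A dominant resolves down a perfect fifth: C → F. In A minor, F is scale degree 6, i.e. VI.

VI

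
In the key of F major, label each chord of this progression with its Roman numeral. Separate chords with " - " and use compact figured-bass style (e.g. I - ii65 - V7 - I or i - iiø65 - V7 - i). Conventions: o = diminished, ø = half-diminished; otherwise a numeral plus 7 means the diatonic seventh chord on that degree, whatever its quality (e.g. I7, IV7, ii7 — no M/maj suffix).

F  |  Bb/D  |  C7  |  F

I - IV6 - V7 - I

F: major triad on F = scale degree 1 → I.
Bb/D has root Bb, degree 4 in F major, so IV6.
C7: root C is the dominant; dominant seventh chord there is V7.
F: major triad on F = scale degree 1 → I.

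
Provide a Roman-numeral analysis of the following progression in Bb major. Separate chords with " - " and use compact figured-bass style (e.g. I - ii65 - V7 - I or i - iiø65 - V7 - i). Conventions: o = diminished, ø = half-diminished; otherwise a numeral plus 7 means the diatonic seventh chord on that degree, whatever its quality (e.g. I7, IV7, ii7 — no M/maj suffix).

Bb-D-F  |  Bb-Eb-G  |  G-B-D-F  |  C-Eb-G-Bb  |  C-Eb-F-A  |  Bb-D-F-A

Bb-D-F has root Bb, degree 1 in Bb major, so I.
Bb-Eb-G: major triad on Eb = scale degree 4 → IV64.
G-B-D-F: chromatic; G is V of ii, so V7/ii.
C-Eb-G-Bb: minor seventh chord on C = scale degree 2 → ii7.
C-Eb-F-A has root F, degree 5 in Bb major, so V43.
Bb-D-F-A has root Bb, degree 1 in Bb major, so I7.

I - IV64 - V7/ii - ii7 - V43 - I7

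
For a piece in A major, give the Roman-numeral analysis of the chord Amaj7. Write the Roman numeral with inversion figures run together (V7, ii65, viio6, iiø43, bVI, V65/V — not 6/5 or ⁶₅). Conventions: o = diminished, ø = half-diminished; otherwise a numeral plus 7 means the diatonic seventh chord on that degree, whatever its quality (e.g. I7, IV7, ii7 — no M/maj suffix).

I7

Stacked in thirds the chord is A-C#-E-G#: a major seventh chord on A.
In A major, A is the tonic; the diatonic major seventh chord there is I7.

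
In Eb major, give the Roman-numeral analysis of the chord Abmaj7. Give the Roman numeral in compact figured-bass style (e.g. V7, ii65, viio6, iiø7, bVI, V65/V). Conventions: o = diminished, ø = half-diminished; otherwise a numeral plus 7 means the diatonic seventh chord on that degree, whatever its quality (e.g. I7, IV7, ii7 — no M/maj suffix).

Stacked in thirds the chord is Ab-C-Eb-G: a major seventh chord on Ab.
In Eb major, Ab is the subdominant; the diatonic major seventh chord there is IV7.

IV7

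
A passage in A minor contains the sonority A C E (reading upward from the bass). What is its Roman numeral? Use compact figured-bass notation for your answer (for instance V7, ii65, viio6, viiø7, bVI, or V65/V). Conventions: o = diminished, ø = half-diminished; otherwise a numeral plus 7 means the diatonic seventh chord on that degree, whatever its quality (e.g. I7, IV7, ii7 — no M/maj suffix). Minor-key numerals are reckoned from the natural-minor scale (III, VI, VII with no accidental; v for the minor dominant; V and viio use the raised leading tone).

Stacked in thirds the chord is A-C-E: a minor triad on A.
In A minor, A is the tonic; the diatonic minor triad there is i.

i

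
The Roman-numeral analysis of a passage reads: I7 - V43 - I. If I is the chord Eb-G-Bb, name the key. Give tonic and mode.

Eb major

The chord Eb is a major triad rooted on Eb; its label is I.
If Eb is scale degree 1 and the mode makes that degree carry a major triad, the tonic is Eb and the mode is major.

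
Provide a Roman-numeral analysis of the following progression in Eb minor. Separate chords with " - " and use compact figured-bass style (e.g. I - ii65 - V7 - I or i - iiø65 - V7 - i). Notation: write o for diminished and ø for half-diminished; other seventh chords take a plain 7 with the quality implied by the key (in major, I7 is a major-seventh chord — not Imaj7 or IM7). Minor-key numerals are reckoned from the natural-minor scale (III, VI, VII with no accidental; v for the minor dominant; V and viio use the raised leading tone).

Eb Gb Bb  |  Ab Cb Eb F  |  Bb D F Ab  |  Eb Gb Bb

i - iiø65 - V7 - i

Eb-Gb-Bb: minor triad on Eb = scale degree 1 → i.
Ab-Cb-Eb-F: half-diminished seventh chord on F = scale degree 2 → iiø65.
Bb-D-F-Ab: root Bb is the dominant; dominant seventh chord there is V7.
Eb-Gb-Bb: root Eb is the tonic; minor triad there is i.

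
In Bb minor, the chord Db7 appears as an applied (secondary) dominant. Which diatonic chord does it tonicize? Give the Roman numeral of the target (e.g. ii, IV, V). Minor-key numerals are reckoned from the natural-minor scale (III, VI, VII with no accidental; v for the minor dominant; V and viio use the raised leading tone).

VI

The chord is a dominant seventh chord on Db.
A dominant resolves down a perfect fifth: Db → Gb. In Bb minor, Gb is scale degree 6, i.e. VI.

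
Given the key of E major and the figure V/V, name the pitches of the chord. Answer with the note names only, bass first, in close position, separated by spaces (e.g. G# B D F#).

The slash means an applied dominant: we want the dominant of V. In E major, V is B major, and its dominant is built on F#.
Building a major triad on F# gives F#-A#-C#.

F# A# C#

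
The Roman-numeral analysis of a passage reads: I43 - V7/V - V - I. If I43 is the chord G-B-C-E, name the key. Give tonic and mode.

C major

The anchor chord is a major seventh chord on C, labeled I43.
If C is scale degree 1 and the mode makes that degree carry a major seventh chord, the tonic is C and the mode is major.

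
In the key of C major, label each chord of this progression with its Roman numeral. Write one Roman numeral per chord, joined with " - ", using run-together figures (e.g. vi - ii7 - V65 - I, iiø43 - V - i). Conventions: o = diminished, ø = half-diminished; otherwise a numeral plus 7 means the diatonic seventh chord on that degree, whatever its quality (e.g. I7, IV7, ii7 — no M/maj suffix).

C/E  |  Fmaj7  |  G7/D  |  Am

C/E: major triad on C = scale degree 1 → I6.
Fmaj7: major seventh chord on F = scale degree 4 → IV7.
G7/D has root G, degree 5 in C major, so V43.
Am: minor triad on A = scale degree 6 → vi.

I6 - IV7 - V43 - vi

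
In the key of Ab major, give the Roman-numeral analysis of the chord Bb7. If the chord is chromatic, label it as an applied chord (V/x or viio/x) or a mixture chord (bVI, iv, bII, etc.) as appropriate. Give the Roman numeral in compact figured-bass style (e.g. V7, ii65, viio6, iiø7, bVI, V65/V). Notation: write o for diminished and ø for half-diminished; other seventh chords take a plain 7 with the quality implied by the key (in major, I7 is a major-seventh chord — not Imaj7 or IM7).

V7/V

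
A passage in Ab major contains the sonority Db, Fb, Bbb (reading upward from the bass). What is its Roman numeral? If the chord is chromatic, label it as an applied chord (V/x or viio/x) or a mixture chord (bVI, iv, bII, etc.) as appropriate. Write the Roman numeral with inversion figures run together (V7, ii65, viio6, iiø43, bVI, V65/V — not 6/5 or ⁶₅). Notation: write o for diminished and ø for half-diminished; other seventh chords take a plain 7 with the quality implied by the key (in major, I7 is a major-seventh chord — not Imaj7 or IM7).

Stacked in thirds the chord is Bbb-Db-Fb: a major triad on Bbb.
Bbb is the lowered second degree of Ab major (diatonic 2 would be Bb). This is the Neapolitan sixth — a major triad on the lowered second degree, here in its customary first inversion.
With Db in the bass the chord is in first inversion, so the figured bass is 6.

bII6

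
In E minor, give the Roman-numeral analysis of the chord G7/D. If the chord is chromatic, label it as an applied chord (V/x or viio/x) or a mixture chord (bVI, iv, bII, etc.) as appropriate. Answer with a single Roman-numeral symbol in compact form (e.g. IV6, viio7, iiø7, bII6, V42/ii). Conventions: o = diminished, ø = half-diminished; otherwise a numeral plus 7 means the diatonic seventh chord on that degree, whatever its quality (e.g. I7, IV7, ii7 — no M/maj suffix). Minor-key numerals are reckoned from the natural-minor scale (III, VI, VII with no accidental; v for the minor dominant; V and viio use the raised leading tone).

V43/VI

Stacked in thirds the chord is G-B-D-F: a dominant seventh chord on G.
G is not a diatonic chord root with this quality in E minor, but it lies a perfect fifth above C (VI), so the chord functions as an applied dominant of VI.
With D in the bass the chord is in second inversion, so the figured bass is 43.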